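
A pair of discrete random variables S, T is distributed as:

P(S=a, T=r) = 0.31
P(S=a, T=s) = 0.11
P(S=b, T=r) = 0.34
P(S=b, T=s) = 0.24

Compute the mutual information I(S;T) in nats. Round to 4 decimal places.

Marginals: p(S) = (0.4200, 0.5800), p(T) = (0.6500, 0.3500).
I(S;T) = Σ p(x,y)·ln[p(x,y)/(p(x)p(y))].
  (a,r): 0.31·ln(1.1355) = 0.03940
  (a,s): 0.11·ln(0.7483) = -0.03189
  (b,r): 0.34·ln(0.9019) = -0.03512
  (b,s): 0.24·ln(1.1823) = 0.04018
Sum = 0.0126 nats.

0.0126 nats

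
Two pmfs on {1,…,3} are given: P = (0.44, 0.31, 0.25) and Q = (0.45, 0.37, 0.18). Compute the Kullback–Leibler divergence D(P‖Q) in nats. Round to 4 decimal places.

0.0174 nats

D(P‖Q) = Σ p·ln(p/q).
  0.44·ln(0.44/0.45) = -0.00989
  0.31·ln(0.31/0.37) = -0.05485
  0.25·ln(0.25/0.18) = 0.08213
D(P‖Q) = 0.0174 nats.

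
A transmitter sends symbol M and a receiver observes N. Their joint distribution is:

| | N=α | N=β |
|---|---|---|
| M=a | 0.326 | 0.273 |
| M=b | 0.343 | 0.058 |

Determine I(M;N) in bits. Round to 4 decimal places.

Marginals: p(M) = (0.5990, 0.4010), p(N) = (0.6690, 0.3310).
I(M;N) = H(M) + H(N) − H(M,N).
H(M) = 0.9715, H(N) = 0.9159, H(M,N) = 1.8062.
I(M;N) = 0.9715 + 0.9159 − 1.8062 = 0.0812 bits.

0.0812 bits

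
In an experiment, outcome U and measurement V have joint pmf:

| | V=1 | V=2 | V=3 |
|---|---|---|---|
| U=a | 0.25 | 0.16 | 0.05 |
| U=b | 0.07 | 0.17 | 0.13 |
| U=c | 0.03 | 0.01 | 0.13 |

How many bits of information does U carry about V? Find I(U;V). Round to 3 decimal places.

Marginals: p(U) = (0.4600, 0.3700, 0.1700), p(V) = (0.3500, 0.3400, 0.3100).
I(U;V) = Σ p(x,y)·log₂[p(x,y)/(p(x)p(y))].
  (a,1): 0.25·log₂(1.5528) = 0.1587
  (a,2): 0.16·log₂(1.0230) = 0.0053
  (a,3): 0.05·log₂(0.3506) = -0.0756
  (b,1): 0.07·log₂(0.5405) = -0.0621
  (b,2): 0.17·log₂(1.3514) = 0.0738
  (b,3): 0.13·log₂(1.1334) = 0.0235
  (c,1): 0.03·log₂(0.5042) = -0.0296
  (c,2): 0.01·log₂(0.1730) = -0.0253
  (c,3): 0.13·log₂(2.4668) = 0.1693
Sum = 0.238 bits.

0.238 bits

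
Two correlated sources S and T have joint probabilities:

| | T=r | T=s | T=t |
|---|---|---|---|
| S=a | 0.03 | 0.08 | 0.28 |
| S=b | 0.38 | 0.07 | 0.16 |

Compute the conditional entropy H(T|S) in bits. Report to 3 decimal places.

1.215 bits

Marginals: p(S) = (0.3900, 0.6100), p(T) = (0.4100, 0.1500, 0.4400).
H(T|S) = Σ p(S) · H(T|S=·).
  S=a: p=0.3900, H(T|S=a) = 1.0967
  S=b: p=0.6100, H(T|S=b) = 1.2902
Weighted sum = 1.215 bits.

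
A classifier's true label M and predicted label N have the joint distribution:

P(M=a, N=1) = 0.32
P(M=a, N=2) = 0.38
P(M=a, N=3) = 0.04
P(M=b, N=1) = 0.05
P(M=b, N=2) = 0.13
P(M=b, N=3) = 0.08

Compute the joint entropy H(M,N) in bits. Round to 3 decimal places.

2.132 bits

H(M,N) = −Σ p(x,y)·log₂ p(x,y) over all 6 cells.
  cell (a,1): −0.32·log₂0.32 = 0.5260
  cell (a,2): −0.38·log₂0.38 = 0.5305
  cell (a,3): −0.04·log₂0.04 = 0.1858
  cell (b,1): −0.05·log₂0.05 = 0.2161
  cell (b,2): −0.13·log₂0.13 = 0.3826
  cell (b,3): −0.08·log₂0.08 = 0.2915
Sum = 2.132 bits.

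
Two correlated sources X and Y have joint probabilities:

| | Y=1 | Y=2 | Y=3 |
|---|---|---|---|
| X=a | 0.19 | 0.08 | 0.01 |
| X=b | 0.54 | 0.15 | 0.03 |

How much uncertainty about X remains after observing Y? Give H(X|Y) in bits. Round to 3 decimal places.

Chain rule: H(X|Y) = H(X,Y) − H(Y).
Marginals: p(X) = (0.2800, 0.7200), p(Y) = (0.7300, 0.2300, 0.0400).
H(X,Y) = 1.8555 bits; H(Y) = 1.0049 bits.
H(X|Y) = 1.8555 − 1.0049 = 0.851 bits.

0.851 bits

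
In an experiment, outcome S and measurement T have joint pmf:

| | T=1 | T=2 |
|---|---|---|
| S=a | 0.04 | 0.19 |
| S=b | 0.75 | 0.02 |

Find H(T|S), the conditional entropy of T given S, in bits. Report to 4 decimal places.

Chain rule: H(T|S) = H(S,T) − H(S).
Marginals: p(S) = (0.2300, 0.7700), p(T) = (0.7900, 0.2100).
H(S,T) = 1.0651 bits; H(S) = 0.7780 bits.
H(T|S) = 1.0651 − 0.7780 = 0.2871 bits.

0.2871 bits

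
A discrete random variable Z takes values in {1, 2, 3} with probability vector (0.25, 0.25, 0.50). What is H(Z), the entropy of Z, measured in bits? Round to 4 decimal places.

H(Z) = −Σ p·log₂ p.
  −(0.25)·log₂(0.25) = 0.50000
  −(0.25)·log₂(0.25) = 0.50000
  −(0.50)·log₂(0.50) = 0.50000
Sum: 0.50000 + 0.50000 + 0.50000 = 1.5000 bits.

1.5000 bits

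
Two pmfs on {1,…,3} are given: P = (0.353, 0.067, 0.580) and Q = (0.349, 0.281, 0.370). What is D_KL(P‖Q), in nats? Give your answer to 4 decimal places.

D(P‖Q) = Σ p·ln(p/q).
  0.353·ln(0.353/0.349) = 0.00402
  0.067·ln(0.067/0.281) = -0.09606
  0.580·ln(0.580/0.370) = 0.26072
D(P‖Q) = 0.1687 nats.

0.1687 nats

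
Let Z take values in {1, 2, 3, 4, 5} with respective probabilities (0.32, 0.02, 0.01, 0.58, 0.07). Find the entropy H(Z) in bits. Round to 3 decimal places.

1.430 bits

H(Z) = −Σ p·log₂ p.
  −(0.32)·log₂(0.32) = 0.5260
  −(0.02)·log₂(0.02) = 0.1129
  −(0.01)·log₂(0.01) = 0.0664
  −(0.58)·log₂(0.58) = 0.4558
  −(0.07)·log₂(0.07) = 0.2686
Sum: 0.5260 + 0.1129 + 0.0664 + 0.4558 + 0.2686 = 1.430 bits.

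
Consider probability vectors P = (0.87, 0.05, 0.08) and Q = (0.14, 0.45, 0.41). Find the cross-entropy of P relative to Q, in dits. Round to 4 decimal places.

H(P,Q) = −Σ p·log₁₀ q.
  −0.87·log₁₀(0.14) = 0.74287
  −0.05·log₁₀(0.45) = 0.01734
  −0.08·log₁₀(0.41) = 0.03098
H(P,Q) = 0.7912 dits.

0.7912 dits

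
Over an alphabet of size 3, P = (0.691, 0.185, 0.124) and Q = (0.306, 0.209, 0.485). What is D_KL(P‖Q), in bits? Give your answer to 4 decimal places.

0.5355 bits

D(P‖Q) = Σ p·log₂(p/q).
  0.691·log₂(0.691/0.306) = 0.81203
  0.185·log₂(0.185/0.209) = -0.03256
  0.124·log₂(0.124/0.485) = -0.24399
D(P‖Q) = 0.5355 bits.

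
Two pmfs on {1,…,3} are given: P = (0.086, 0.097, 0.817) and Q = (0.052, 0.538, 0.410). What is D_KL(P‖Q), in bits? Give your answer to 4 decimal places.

0.6354 bits

D(P‖Q) = Σ p·log₂(p/q).
  0.086·log₂(0.086/0.052) = 0.06242
  0.097·log₂(0.097/0.538) = -0.23974
  0.817·log₂(0.817/0.410) = 0.81268
D(P‖Q) = 0.6354 bits.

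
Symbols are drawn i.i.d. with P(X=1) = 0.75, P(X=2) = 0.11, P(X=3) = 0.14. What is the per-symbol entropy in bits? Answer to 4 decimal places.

1.0587 bits

H(X) = −Σ p·log₂ p.
  −(0.75)·log₂(0.75) = 0.31128
  −(0.11)·log₂(0.11) = 0.35029
  −(0.14)·log₂(0.14) = 0.39711
Sum: 0.31128 + 0.35029 + 0.39711 = 1.0587 bits.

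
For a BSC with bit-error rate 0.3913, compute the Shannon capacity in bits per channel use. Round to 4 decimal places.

0.0344 bits

Binary symmetric channel: C = 1 − h₂(ε) where h₂ is the binary entropy function.
h₂(0.3913) = −0.3913·log₂0.3913 − 0.6087·log₂0.6087 = 0.9656.
C = 1 − 0.9656 = 0.0344 bits per channel use.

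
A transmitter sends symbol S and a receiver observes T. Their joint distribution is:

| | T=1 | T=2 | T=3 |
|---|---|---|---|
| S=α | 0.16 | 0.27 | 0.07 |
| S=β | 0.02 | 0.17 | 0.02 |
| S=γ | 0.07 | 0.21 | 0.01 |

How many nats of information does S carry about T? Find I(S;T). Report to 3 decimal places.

Marginals: p(S) = (0.5000, 0.2100, 0.2900), p(T) = (0.2500, 0.6500, 0.1000).
I(S;T) = Σ p(x,y)·ln[p(x,y)/(p(x)p(y))].
  (α,1): 0.16·ln(1.2800) = 0.0395
  (α,2): 0.27·ln(0.8308) = -0.0501
  (α,3): 0.07·ln(1.4000) = 0.0236
  (β,1): 0.02·ln(0.3810) = -0.0193
  (β,2): 0.17·ln(1.2454) = 0.0373
  (β,3): 0.02·ln(0.9524) = -0.0010
  (γ,1): 0.07·ln(0.9655) = -0.0025
  (γ,2): 0.21·ln(1.1141) = 0.0227
  (γ,3): 0.01·ln(0.3448) = -0.0106
Sum = 0.040 nats.

0.040 nats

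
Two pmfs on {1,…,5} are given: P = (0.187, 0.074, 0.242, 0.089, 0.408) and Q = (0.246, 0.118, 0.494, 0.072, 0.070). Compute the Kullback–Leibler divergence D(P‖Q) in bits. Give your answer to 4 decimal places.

0.6919 bits

D(P‖Q) = Σ p·log₂(p/q).
  0.187·log₂(0.187/0.246) = -0.07398
  0.074·log₂(0.074/0.118) = -0.04982
  0.242·log₂(0.242/0.494) = -0.24914
  0.089·log₂(0.089/0.072) = 0.02722
  0.408·log₂(0.408/0.070) = 1.03760
D(P‖Q) = 0.6919 bits.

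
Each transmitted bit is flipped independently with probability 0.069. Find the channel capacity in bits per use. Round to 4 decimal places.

Binary symmetric channel: C = 1 − h₂(ε) where h₂ is the binary entropy function.
h₂(0.069) = −0.069·log₂0.069 − 0.931·log₂0.931 = 0.3622.
C = 1 − 0.3622 = 0.6378 bits per channel use.

0.6378 bits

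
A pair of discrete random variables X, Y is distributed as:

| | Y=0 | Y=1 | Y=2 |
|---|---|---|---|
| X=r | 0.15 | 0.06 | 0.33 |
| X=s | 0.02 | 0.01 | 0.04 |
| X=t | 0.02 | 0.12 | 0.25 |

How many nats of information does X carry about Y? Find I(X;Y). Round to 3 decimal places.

0.062 nats

Marginals: p(X) = (0.5400, 0.0700, 0.3900), p(Y) = (0.1900, 0.1900, 0.6200).
I(X;Y) = H(X) + H(Y) − H(X,Y).
H(X) = 0.8861, H(Y) = 0.9275, H(X,Y) = 1.7515.
I(X;Y) = 0.8861 + 0.9275 − 1.7515 = 0.062 nats.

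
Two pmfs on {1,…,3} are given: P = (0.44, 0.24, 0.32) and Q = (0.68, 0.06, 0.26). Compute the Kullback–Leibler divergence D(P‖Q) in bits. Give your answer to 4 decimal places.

D(P‖Q) = Σ p·log₂(p/q).
  0.44·log₂(0.44/0.68) = -0.27633
  0.24·log₂(0.24/0.06) = 0.48000
  0.32·log₂(0.32/0.26) = 0.09586
D(P‖Q) = 0.2995 bits.

0.2995 bits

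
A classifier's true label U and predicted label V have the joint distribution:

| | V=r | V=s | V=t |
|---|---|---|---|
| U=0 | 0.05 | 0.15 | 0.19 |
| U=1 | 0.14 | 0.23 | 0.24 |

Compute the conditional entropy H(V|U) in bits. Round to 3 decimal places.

1.496 bits

Chain rule: H(V|U) = H(U,V) − H(U).
Marginals: p(U) = (0.3900, 0.6100), p(V) = (0.1900, 0.3800, 0.4300).
H(U,V) = 2.4608 bits; H(U) = 0.9648 bits.
H(V|U) = 2.4608 − 0.9648 = 1.496 bits.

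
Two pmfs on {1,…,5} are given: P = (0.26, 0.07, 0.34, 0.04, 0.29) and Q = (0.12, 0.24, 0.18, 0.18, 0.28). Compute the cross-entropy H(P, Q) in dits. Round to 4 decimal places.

0.7261 dits

H(P,Q) = −Σ p·log₁₀ q.
  −0.26·log₁₀(0.12) = 0.23941
  −0.07·log₁₀(0.24) = 0.04339
  −0.34·log₁₀(0.18) = 0.25321
  −0.04·log₁₀(0.18) = 0.02979
  −0.29·log₁₀(0.28) = 0.16032
H(P,Q) = 0.7261 dits.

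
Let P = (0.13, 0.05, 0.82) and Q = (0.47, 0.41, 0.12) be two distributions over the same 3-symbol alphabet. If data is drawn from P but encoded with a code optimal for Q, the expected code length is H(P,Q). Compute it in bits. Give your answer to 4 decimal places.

2.7142 bits

H(P,Q) = −Σ p·log₂ q.
  −0.13·log₂(0.47) = 0.14160
  −0.05·log₂(0.41) = 0.06432
  −0.82·log₂(0.12) = 2.50829
H(P,Q) = 2.7142 bits.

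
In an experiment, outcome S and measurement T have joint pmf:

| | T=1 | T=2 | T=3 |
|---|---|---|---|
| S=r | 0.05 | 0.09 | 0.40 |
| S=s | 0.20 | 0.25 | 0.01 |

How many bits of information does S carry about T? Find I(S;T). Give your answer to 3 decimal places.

Marginals: p(S) = (0.5400, 0.4600), p(T) = (0.2500, 0.3400, 0.4100).
I(S;T) = Σ p(x,y)·log₂[p(x,y)/(p(x)p(y))].
  (r,1): 0.05·log₂(0.3704) = -0.0716
  (r,2): 0.09·log₂(0.4902) = -0.0926
  (r,3): 0.40·log₂(1.8067) = 0.3413
  (s,1): 0.20·log₂(1.7391) = 0.1597
  (s,2): 0.25·log₂(1.5985) = 0.1692
  (s,3): 0.01·log₂(0.0530) = -0.0424
Sum = 0.464 bits.

0.464 bits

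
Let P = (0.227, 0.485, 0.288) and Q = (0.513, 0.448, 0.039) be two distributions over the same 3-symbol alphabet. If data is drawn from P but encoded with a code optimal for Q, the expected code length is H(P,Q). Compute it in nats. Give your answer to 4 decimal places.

1.4753 nats

H(P,Q) = −Σ p·ln q.
  −0.227·ln(0.513) = 0.15152
  −0.485·ln(0.448) = 0.38944
  −0.288·ln(0.039) = 0.93433
H(P,Q) = 1.4753 nats.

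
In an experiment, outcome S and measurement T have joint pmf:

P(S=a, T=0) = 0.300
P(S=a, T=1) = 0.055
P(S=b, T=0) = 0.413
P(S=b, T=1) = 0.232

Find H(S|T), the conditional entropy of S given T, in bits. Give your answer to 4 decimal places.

0.9023 bits

Chain rule: H(S|T) = H(S,T) − H(T).
Marginals: p(S) = (0.3550, 0.6450), p(T) = (0.7130, 0.2870).
H(S,T) = 1.7671 bits; H(T) = 0.8648 bits.
H(S|T) = 1.7671 − 0.8648 = 0.9023 bits.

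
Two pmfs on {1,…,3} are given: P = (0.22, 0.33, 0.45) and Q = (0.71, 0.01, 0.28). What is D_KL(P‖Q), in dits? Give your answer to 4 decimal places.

D(P‖Q) = Σ p·log₁₀(p/q).
  0.22·log₁₀(0.22/0.71) = -0.11194
  0.33·log₁₀(0.33/0.01) = 0.50111
  0.45·log₁₀(0.45/0.28) = 0.09272
D(P‖Q) = 0.4819 dits.

0.4819 dits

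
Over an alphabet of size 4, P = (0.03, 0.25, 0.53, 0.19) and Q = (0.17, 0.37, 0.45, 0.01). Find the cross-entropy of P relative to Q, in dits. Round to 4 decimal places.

0.6948 dits

H(P,Q) = −Σ p·log₁₀ q.
  −0.03·log₁₀(0.17) = 0.02309
  −0.25·log₁₀(0.37) = 0.10795
  −0.53·log₁₀(0.45) = 0.18380
  −0.19·log₁₀(0.01) = 0.38000
H(P,Q) = 0.6948 dits.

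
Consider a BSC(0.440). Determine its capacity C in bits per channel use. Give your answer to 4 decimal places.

Binary symmetric channel: C = 1 − h₂(ε) where h₂ is the binary entropy function.
h₂(0.440) = −0.440·log₂0.440 − 0.560·log₂0.560 = 0.9896.
C = 1 − 0.9896 = 0.0104 bits per channel use.

0.0104 bits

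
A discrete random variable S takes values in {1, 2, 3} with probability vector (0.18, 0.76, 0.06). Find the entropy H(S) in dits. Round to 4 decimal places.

H(S) = −Σ p·log₁₀ p.
  −(0.18)·log₁₀(0.18) = 0.13405
  −(0.76)·log₁₀(0.76) = 0.09058
  −(0.06)·log₁₀(0.06) = 0.07331
Sum: 0.13405 + 0.09058 + 0.07331 = 0.2979 dits.

0.2979 dits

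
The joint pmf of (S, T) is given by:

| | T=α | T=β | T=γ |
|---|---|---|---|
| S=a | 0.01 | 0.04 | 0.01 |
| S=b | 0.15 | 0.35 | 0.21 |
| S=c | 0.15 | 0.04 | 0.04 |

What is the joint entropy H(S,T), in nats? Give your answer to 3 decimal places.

H(S,T) = −Σ p(x,y)·ln p(x,y) over all 9 cells.
  cell (a,α): −0.01·ln0.01 = 0.0461
  cell (a,β): −0.04·ln0.04 = 0.1288
  cell (a,γ): −0.01·ln0.01 = 0.0461
  cell (b,α): −0.15·ln0.15 = 0.2846
  cell (b,β): −0.35·ln0.35 = 0.3674
  cell (b,γ): −0.21·ln0.21 = 0.3277
  cell (c,α): −0.15·ln0.15 = 0.2846
  cell (c,β): −0.04·ln0.04 = 0.1288
  cell (c,γ): −0.04·ln0.04 = 0.1288
Sum = 1.743 nats.

1.743 nats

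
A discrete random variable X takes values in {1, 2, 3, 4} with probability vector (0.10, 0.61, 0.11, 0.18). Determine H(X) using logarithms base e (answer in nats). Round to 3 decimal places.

1.083 nats

H(X) = −Σ p·ln p.
  −(0.10)·ln(0.10) = 0.2303
  −(0.61)·ln(0.61) = 0.3015
  −(0.11)·ln(0.11) = 0.2428
  −(0.18)·ln(0.18) = 0.3087
Sum: 0.2303 + 0.3015 + 0.2428 + 0.3087 = 1.083 nats.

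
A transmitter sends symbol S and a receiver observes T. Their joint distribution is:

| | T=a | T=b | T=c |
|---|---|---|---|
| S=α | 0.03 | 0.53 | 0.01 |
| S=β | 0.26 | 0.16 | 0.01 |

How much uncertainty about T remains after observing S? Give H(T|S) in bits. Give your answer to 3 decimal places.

Marginals: p(S) = (0.5700, 0.4300), p(T) = (0.2900, 0.6900, 0.0200).
H(T|S) = Σ p(S) · H(T|S=·).
  S=α: p=0.5700, H(T|S=α) = 0.4235
  S=β: p=0.4300, H(T|S=β) = 1.0958
Weighted sum = 0.713 bits.

0.713 bits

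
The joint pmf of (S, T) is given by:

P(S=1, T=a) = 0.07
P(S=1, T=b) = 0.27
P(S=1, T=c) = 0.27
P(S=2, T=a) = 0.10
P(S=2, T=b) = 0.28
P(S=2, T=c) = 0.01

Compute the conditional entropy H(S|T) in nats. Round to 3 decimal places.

0.539 nats

Marginals: p(S) = (0.6100, 0.3900), p(T) = (0.1700, 0.5500, 0.2800).
H(S|T) = Σ p(T) · H(S|T=·).
  T=a: p=0.1700, H(S|T=a) = 0.6775
  T=b: p=0.5500, H(S|T=b) = 0.6930
  T=c: p=0.2800, H(S|T=c) = 0.1541
Weighted sum = 0.539 nats.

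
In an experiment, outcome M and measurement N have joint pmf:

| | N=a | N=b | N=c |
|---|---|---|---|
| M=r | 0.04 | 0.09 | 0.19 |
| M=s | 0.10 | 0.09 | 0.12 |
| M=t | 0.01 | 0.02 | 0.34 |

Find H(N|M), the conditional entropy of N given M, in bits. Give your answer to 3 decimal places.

Marginals: p(M) = (0.3200, 0.3100, 0.3700), p(N) = (0.1500, 0.2000, 0.6500).
H(N|M) = Σ p(M) · H(N|M=·).
  M=r: p=0.3200, H(N|M=r) = 1.3363
  M=s: p=0.3100, H(N|M=s) = 1.5746
  M=t: p=0.3700, H(N|M=t) = 0.4804
Weighted sum = 1.093 bits.

1.093 bits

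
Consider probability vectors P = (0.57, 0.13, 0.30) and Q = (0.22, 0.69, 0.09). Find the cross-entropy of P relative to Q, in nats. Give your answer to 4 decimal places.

H(P,Q) = −Σ p·ln q.
  −0.57·ln(0.22) = 0.86305
  −0.13·ln(0.69) = 0.04824
  −0.30·ln(0.09) = 0.72238
H(P,Q) = 1.6337 nats.

1.6337 nats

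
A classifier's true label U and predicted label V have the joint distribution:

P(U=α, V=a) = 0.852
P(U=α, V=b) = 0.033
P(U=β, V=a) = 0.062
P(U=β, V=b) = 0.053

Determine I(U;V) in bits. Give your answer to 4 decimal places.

0.1052 bits

Marginals: p(U) = (0.8850, 0.1150), p(V) = (0.9140, 0.0860).
I(U;V) = Σ p(x,y)·log₂[p(x,y)/(p(x)p(y))].
  (α,a): 0.852·log₂(1.0533) = 0.06382
  (α,b): 0.033·log₂(0.4336) = -0.03979
  (β,a): 0.062·log₂(0.5899) = -0.04722
  (β,b): 0.053·log₂(5.3589) = 0.12836
Sum = 0.1052 bits.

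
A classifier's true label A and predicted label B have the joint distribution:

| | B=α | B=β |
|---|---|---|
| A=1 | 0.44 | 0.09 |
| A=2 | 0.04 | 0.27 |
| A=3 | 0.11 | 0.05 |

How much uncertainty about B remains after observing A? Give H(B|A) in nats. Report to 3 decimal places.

0.460 nats

Chain rule: H(B|A) = H(A,B) − H(A).
Marginals: p(A) = (0.5300, 0.3100, 0.1600), p(B) = (0.5900, 0.4100).
H(A,B) = 1.4528 nats; H(A) = 0.9928 nats.
H(B|A) = 1.4528 − 0.9928 = 0.460 nats.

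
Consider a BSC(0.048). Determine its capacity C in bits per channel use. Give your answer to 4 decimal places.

0.7222 bits

Binary symmetric channel: C = 1 − h₂(ε) where h₂ is the binary entropy function.
h₂(0.048) = −0.048·log₂0.048 − 0.952·log₂0.952 = 0.2778.
C = 1 − 0.2778 = 0.7222 bits per channel use.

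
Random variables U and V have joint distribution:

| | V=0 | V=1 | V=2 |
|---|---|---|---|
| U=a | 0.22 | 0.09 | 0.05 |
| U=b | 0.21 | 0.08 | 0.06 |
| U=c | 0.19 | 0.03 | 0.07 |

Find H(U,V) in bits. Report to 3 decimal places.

2.893 bits

H(U,V) = −Σ p(x,y)·log₂ p(x,y) over all 9 cells.
  cell (a,0): −0.22·log₂0.22 = 0.4806
  cell (a,1): −0.09·log₂0.09 = 0.3127
  cell (a,2): −0.05·log₂0.05 = 0.2161
  cell (b,0): −0.21·log₂0.21 = 0.4728
  cell (b,1): −0.08·log₂0.08 = 0.2915
  cell (b,2): −0.06·log₂0.06 = 0.2435
  cell (c,0): −0.19·log₂0.19 = 0.4552
  cell (c,1): −0.03·log₂0.03 = 0.1518
  cell (c,2): −0.07·log₂0.07 = 0.2686
Sum = 2.893 bits.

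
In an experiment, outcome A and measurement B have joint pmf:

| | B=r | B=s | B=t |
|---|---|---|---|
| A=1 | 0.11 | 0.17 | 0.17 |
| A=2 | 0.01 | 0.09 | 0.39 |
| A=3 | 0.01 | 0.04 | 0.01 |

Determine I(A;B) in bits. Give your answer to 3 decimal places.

Marginals: p(A) = (0.4500, 0.4900, 0.0600), p(B) = (0.1300, 0.3000, 0.5700).
I(A;B) = Σ p(x,y)·log₂[p(x,y)/(p(x)p(y))].
  (1,r): 0.11·log₂(1.8803) = 0.1002
  (1,s): 0.17·log₂(1.2593) = 0.0565
  (1,t): 0.17·log₂(0.6628) = -0.1009
  (2,r): 0.01·log₂(0.1570) = -0.0267
  (2,s): 0.09·log₂(0.6122) = -0.0637
  (2,t): 0.39·log₂(1.3963) = 0.1878
  (3,r): 0.01·log₂(1.2821) = 0.0036
  (3,s): 0.04·log₂(2.2222) = 0.0461
  (3,t): 0.01·log₂(0.2924) = -0.0177
Sum = 0.185 bits.

0.185 bits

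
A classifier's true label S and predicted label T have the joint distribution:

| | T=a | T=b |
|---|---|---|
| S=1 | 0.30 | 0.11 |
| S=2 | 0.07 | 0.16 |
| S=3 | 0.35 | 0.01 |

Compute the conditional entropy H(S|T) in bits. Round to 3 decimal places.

Chain rule: H(S|T) = H(S,T) − H(T).
Marginals: p(S) = (0.4100, 0.2300, 0.3600), p(T) = (0.7200, 0.2800).
H(S,T) = 2.1595 bits; H(T) = 0.8555 bits.
H(S|T) = 2.1595 − 0.8555 = 1.304 bits.

1.304 bits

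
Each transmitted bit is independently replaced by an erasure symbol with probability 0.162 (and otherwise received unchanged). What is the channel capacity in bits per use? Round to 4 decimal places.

Binary erasure channel: capacity C = 1 − ε.
C = 1 − 0.162 = 0.8380 bits per channel use.

0.8380 bits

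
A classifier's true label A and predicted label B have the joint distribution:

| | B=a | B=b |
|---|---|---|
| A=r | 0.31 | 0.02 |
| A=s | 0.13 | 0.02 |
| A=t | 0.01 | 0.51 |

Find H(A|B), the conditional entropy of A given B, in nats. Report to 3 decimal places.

0.486 nats

Chain rule: H(A|B) = H(A,B) − H(B).
Marginals: p(A) = (0.3300, 0.1500, 0.5200), p(B) = (0.4500, 0.5500).
H(A,B) = 1.1742 nats; H(B) = 0.6881 nats.
H(A|B) = 1.1742 − 0.6881 = 0.486 nats.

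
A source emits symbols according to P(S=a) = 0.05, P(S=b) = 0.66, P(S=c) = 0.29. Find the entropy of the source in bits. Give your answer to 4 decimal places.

1.1296 bits

H(S) = −Σ p·log₂ p.
  −(0.05)·log₂(0.05) = 0.21610
  −(0.66)·log₂(0.66) = 0.39564
  −(0.29)·log₂(0.29) = 0.51790
Sum: 0.21610 + 0.39564 + 0.51790 = 1.1296 bits.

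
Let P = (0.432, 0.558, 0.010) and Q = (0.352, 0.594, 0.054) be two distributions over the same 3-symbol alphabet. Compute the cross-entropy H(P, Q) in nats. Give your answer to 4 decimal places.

H(P,Q) = −Σ p·ln q.
  −0.432·ln(0.352) = 0.45106
  −0.558·ln(0.594) = 0.29065
  −0.010·ln(0.054) = 0.02919
H(P,Q) = 0.7709 nats.

0.7709 nats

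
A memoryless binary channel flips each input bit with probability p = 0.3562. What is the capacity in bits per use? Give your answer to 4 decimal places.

0.0605 bits

Binary symmetric channel: C = 1 − h₂(ε) where h₂ is the binary entropy function.
h₂(0.3562) = −0.3562·log₂0.3562 − 0.6438·log₂0.6438 = 0.9395.
C = 1 − 0.9395 = 0.0605 bits per channel use.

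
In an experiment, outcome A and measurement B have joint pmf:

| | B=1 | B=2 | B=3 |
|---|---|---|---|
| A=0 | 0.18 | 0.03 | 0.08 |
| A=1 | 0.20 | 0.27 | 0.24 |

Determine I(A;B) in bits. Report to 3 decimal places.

Marginals: p(A) = (0.2900, 0.7100), p(B) = (0.3800, 0.3000, 0.3200).
I(A;B) = Σ p(x,y)·log₂[p(x,y)/(p(x)p(y))].
  (0,1): 0.18·log₂(1.6334) = 0.1274
  (0,2): 0.03·log₂(0.3448) = -0.0461
  (0,3): 0.08·log₂(0.8621) = -0.0171
  (1,1): 0.20·log₂(0.7413) = -0.0864
  (1,2): 0.27·log₂(1.2676) = 0.0924
  (1,3): 0.24·log₂(1.0563) = 0.0190
Sum = 0.089 bits.

0.089 bits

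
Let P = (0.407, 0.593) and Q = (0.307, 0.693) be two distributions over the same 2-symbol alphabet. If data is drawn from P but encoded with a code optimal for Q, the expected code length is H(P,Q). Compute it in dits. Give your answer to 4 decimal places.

0.3032 dits

H(P,Q) = −Σ p·log₁₀ q.
  −0.407·log₁₀(0.307) = 0.20873
  −0.593·log₁₀(0.693) = 0.09445
H(P,Q) = 0.3032 dits.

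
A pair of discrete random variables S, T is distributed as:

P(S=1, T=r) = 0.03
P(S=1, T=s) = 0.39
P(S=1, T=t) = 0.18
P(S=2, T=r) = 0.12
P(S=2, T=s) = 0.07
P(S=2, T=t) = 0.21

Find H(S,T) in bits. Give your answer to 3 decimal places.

2.235 bits

H(S,T) = −Σ p(x,y)·log₂ p(x,y) over all 6 cells.
  cell (1,r): −0.03·log₂0.03 = 0.1518
  cell (1,s): −0.39·log₂0.39 = 0.5298
  cell (1,t): −0.18·log₂0.18 = 0.4453
  cell (2,r): −0.12·log₂0.12 = 0.3671
  cell (2,s): −0.07·log₂0.07 = 0.2686
  cell (2,t): −0.21·log₂0.21 = 0.4728
Sum = 2.235 bits.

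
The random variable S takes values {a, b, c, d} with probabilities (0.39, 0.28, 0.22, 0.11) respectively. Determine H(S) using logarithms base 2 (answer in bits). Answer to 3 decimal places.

1.875 bits

H(S) = −Σ p·log₂ p.
  −(0.39)·log₂(0.39) = 0.5298
  −(0.28)·log₂(0.28) = 0.5142
  −(0.22)·log₂(0.22) = 0.4806
  −(0.11)·log₂(0.11) = 0.3503
Sum: 0.5298 + 0.5142 + 0.4806 + 0.3503 = 1.875 bits.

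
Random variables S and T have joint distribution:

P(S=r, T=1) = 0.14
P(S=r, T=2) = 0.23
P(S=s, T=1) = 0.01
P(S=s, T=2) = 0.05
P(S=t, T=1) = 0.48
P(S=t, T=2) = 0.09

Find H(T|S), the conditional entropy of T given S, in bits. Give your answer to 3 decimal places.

Chain rule: H(T|S) = H(S,T) − H(S).
Marginals: p(S) = (0.3700, 0.0600, 0.5700), p(T) = (0.6300, 0.3700).
H(S,T) = 1.9882 bits; H(S) = 1.2365 bits.
H(T|S) = 1.9882 − 1.2365 = 0.752 bits.

0.752 bits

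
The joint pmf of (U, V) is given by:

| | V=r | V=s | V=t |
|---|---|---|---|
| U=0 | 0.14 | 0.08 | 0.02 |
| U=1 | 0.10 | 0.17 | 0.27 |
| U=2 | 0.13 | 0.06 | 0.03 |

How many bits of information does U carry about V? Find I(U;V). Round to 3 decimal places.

Marginals: p(U) = (0.2400, 0.5400, 0.2200), p(V) = (0.3700, 0.3100, 0.3200).
I(U;V) = Σ p(x,y)·log₂[p(x,y)/(p(x)p(y))].
  (0,r): 0.14·log₂(1.5766) = 0.0920
  (0,s): 0.08·log₂(1.0753) = 0.0084
  (0,t): 0.02·log₂(0.2604) = -0.0388
  (1,r): 0.10·log₂(0.5005) = -0.0999
  (1,s): 0.17·log₂(1.0155) = 0.0038
  (1,t): 0.27·log₂(1.5625) = 0.1738
  (2,r): 0.13·log₂(1.5971) = 0.0878
  (2,s): 0.06·log₂(0.8798) = -0.0111
  (2,t): 0.03·log₂(0.4261) = -0.0369
Sum = 0.179 bits.

0.179 bits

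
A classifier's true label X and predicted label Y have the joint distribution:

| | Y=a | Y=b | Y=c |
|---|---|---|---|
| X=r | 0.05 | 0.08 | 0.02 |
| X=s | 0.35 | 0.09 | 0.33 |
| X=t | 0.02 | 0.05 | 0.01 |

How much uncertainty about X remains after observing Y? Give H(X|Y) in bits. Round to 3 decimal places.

Chain rule: H(X|Y) = H(X,Y) − H(Y).
Marginals: p(X) = (0.1500, 0.7700, 0.0800), p(Y) = (0.4200, 0.2200, 0.3600).
H(X,Y) = 2.3865 bits; H(Y) = 1.5368 bits.
H(X|Y) = 2.3865 − 1.5368 = 0.850 bits.

0.850 bits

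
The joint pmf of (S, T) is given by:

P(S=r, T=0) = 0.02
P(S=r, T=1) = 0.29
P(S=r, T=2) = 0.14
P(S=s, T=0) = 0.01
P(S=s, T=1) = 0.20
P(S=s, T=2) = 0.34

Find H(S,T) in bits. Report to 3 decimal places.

2.088 bits

H(S,T) = −Σ p(x,y)·log₂ p(x,y) over all 6 cells.
  cell (r,0): −0.02·log₂0.02 = 0.1129
  cell (r,1): −0.29·log₂0.29 = 0.5179
  cell (r,2): −0.14·log₂0.14 = 0.3971
  cell (s,0): −0.01·log₂0.01 = 0.0664
  cell (s,1): −0.20·log₂0.20 = 0.4644
  cell (s,2): −0.34·log₂0.34 = 0.5292
Sum = 2.088 bits.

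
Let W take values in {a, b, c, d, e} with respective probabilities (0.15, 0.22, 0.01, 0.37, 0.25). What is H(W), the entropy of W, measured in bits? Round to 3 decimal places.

1.988 bits

H(W) = −Σ p·log₂ p.
  −(0.15)·log₂(0.15) = 0.4105
  −(0.22)·log₂(0.22) = 0.4806
  −(0.01)·log₂(0.01) = 0.0664
  −(0.37)·log₂(0.37) = 0.5307
  −(0.25)·log₂(0.25) = 0.5000
Sum: 0.4105 + 0.4806 + 0.0664 + 0.5307 + 0.5000 = 1.988 bits.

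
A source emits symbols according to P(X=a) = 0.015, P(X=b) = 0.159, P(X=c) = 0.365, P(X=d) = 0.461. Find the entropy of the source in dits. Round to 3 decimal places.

H(X) = −Σ p·log₁₀ p.
  −(0.015)·log₁₀(0.015) = 0.0274
  −(0.159)·log₁₀(0.159) = 0.1270
  −(0.365)·log₁₀(0.365) = 0.1598
  −(0.461)·log₁₀(0.461) = 0.1550
Sum: 0.0274 + 0.1270 + 0.1598 + 0.1550 = 0.469 dits.

0.469 dits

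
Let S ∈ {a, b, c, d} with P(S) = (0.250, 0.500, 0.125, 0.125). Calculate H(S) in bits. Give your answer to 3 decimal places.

1.750 bits

H(S) = −Σ p·log₂ p.
  −(0.250)·log₂(0.250) = 0.5000
  −(0.500)·log₂(0.500) = 0.5000
  −(0.125)·log₂(0.125) = 0.3750
  −(0.125)·log₂(0.125) = 0.3750
Sum: 0.5000 + 0.5000 + 0.3750 + 0.3750 = 1.750 bits.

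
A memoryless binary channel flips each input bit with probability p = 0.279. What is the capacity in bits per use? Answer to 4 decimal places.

0.1459 bits

Binary symmetric channel: C = 1 − h₂(ε) where h₂ is the binary entropy function.
h₂(0.279) = −0.279·log₂0.279 − 0.721·log₂0.721 = 0.8541.
C = 1 − 0.8541 = 0.1459 bits per channel use.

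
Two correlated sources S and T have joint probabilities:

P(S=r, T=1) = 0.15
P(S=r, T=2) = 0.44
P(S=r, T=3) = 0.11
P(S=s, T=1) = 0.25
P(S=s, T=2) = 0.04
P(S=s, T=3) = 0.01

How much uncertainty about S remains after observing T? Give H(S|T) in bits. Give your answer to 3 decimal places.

Chain rule: H(S|T) = H(S,T) − H(T).
Marginals: p(S) = (0.7000, 0.3000), p(T) = (0.4000, 0.4800, 0.1200).
H(S,T) = 2.0342 bits; H(T) = 1.4041 bits.
H(S|T) = 2.0342 − 1.4041 = 0.630 bits.

0.630 bits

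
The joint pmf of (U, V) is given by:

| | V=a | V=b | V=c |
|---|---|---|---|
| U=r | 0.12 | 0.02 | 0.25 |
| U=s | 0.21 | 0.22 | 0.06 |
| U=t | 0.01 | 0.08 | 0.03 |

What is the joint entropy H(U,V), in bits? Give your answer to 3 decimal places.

H(U,V) = −Σ p(x,y)·log₂ p(x,y) over all 9 cells.
  cell (r,a): −0.12·log₂0.12 = 0.3671
  cell (r,b): −0.02·log₂0.02 = 0.1129
  cell (r,c): −0.25·log₂0.25 = 0.5000
  cell (s,a): −0.21·log₂0.21 = 0.4728
  cell (s,b): −0.22·log₂0.22 = 0.4806
  cell (s,c): −0.06·log₂0.06 = 0.2435
  cell (t,a): −0.01·log₂0.01 = 0.0664
  cell (t,b): −0.08·log₂0.08 = 0.2915
  cell (t,c): −0.03·log₂0.03 = 0.1518
Sum = 2.687 bits.

2.687 bits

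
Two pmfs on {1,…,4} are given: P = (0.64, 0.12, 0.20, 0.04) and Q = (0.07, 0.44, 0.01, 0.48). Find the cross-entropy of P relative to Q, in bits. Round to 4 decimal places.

H(P,Q) = −Σ p·log₂ q.
  −0.64·log₂(0.07) = 2.45536
  −0.12·log₂(0.44) = 0.14213
  −0.20·log₂(0.01) = 1.32877
  −0.04·log₂(0.48) = 0.04236
H(P,Q) = 3.9686 bits.

3.9686 bits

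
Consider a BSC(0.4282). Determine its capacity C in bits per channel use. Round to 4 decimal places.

0.0149 bits

Binary symmetric channel: C = 1 − h₂(ε) where h₂ is the binary entropy function.
h₂(0.4282) = −0.4282·log₂0.4282 − 0.5718·log₂0.5718 = 0.9851.
C = 1 − 0.9851 = 0.0149 bits per channel use.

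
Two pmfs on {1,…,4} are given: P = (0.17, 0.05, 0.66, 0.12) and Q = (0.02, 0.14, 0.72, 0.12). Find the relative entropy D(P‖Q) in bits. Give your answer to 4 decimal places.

D(P‖Q) = Σ p·log₂(p/q).
  0.17·log₂(0.17/0.02) = 0.52487
  0.05·log₂(0.05/0.14) = -0.07427
  0.66·log₂(0.66/0.72) = -0.08285
  0.12·log₂(0.12/0.12) = 0.00000
D(P‖Q) = 0.3677 bits.

0.3677 bits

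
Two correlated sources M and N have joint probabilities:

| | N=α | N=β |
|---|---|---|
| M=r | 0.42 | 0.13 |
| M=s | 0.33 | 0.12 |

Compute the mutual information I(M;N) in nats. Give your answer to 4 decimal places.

Marginals: p(M) = (0.5500, 0.4500), p(N) = (0.7500, 0.2500).
I(M;N) = Σ p(x,y)·ln[p(x,y)/(p(x)p(y))].
  (r,α): 0.42·ln(1.0182) = 0.00757
  (r,β): 0.13·ln(0.9455) = -0.00729
  (s,α): 0.33·ln(0.9778) = -0.00742
  (s,β): 0.12·ln(1.0667) = 0.00774
Sum = 0.0006 nats.

0.0006 nats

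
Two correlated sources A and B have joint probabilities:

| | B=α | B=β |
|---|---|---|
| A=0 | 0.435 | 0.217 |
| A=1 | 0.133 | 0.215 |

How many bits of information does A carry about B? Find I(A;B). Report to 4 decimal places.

0.0543 bits

Marginals: p(A) = (0.6520, 0.3480), p(B) = (0.5680, 0.4320).
I(A;B) = H(A) + H(B) − H(A,B).
H(A) = 0.9323, H(B) = 0.9866, H(A,B) = 1.8646.
I(A;B) = 0.9323 + 0.9866 − 1.8646 = 0.0543 bits.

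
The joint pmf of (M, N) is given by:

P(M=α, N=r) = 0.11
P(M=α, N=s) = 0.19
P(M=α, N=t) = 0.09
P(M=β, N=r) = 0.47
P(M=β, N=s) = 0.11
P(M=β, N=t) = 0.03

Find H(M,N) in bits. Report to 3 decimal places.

2.132 bits

H(M,N) = −Σ p(x,y)·log₂ p(x,y) over all 6 cells.
  cell (α,r): −0.11·log₂0.11 = 0.3503
  cell (α,s): −0.19·log₂0.19 = 0.4552
  cell (α,t): −0.09·log₂0.09 = 0.3127
  cell (β,r): −0.47·log₂0.47 = 0.5120
  cell (β,s): −0.11·log₂0.11 = 0.3503
  cell (β,t): −0.03·log₂0.03 = 0.1518
Sum = 2.132 bits.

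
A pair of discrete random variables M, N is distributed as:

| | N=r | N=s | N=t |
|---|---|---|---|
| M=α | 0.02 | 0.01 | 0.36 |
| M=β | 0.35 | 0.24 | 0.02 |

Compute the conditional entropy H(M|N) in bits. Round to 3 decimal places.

Marginals: p(M) = (0.3900, 0.6100), p(N) = (0.3700, 0.2500, 0.3800).
H(M|N) = Σ p(N) · H(M|N=·).
  N=r: p=0.3700, H(M|N=r) = 0.3034
  N=s: p=0.2500, H(M|N=s) = 0.2423
  N=t: p=0.3800, H(M|N=t) = 0.2975
Weighted sum = 0.286 bits.

0.286 bits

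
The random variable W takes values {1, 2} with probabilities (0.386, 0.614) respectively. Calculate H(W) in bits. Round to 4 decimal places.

0.9622 bits

H(W) = −Σ p·log₂ p.
  −(0.386)·log₂(0.386) = 0.53010
  −(0.614)·log₂(0.614) = 0.43207
Sum: 0.53010 + 0.43207 = 0.9622 bits.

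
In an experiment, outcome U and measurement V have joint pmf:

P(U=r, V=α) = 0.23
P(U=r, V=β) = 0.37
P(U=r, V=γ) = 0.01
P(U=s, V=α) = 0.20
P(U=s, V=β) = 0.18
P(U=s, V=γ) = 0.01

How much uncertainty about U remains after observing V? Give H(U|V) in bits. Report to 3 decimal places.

Marginals: p(U) = (0.6100, 0.3900), p(V) = (0.4300, 0.5500, 0.0200).
H(U|V) = Σ p(V) · H(U|V=·).
  V=α: p=0.4300, H(U|V=α) = 0.9965
  V=β: p=0.5500, H(U|V=β) = 0.9121
  V=γ: p=0.0200, H(U|V=γ) = 1.0000
Weighted sum = 0.950 bits.

0.950 bits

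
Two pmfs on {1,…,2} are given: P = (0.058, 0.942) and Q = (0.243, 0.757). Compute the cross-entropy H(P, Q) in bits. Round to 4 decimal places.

0.4967 bits

H(P,Q) = −Σ p·log₂ q.
  −0.058·log₂(0.243) = 0.11838
  −0.942·log₂(0.757) = 0.37834
H(P,Q) = 0.4967 bits.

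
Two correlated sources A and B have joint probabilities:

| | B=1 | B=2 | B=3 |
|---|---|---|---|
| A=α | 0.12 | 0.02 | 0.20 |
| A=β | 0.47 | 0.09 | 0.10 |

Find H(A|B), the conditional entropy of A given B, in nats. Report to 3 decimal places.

Chain rule: H(A|B) = H(A,B) − H(B).
Marginals: p(A) = (0.3400, 0.6600), p(B) = (0.5900, 0.1100, 0.3000).
H(A,B) = 1.4564 nats; H(B) = 0.9153 nats.
H(A|B) = 1.4564 − 0.9153 = 0.541 nats.

0.541 nats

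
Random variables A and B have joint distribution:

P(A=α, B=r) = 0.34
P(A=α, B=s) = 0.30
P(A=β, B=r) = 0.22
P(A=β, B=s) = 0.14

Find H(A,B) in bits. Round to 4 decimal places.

1.9279 bits

H(A,B) = −Σ p(x,y)·log₂ p(x,y) over all 4 cells.
  cell (α,r): −0.34·log₂0.34 = 0.52917
  cell (α,s): −0.30·log₂0.30 = 0.52109
  cell (β,r): −0.22·log₂0.22 = 0.48057
  cell (β,s): −0.14·log₂0.14 = 0.39711
Sum = 1.9279 bits.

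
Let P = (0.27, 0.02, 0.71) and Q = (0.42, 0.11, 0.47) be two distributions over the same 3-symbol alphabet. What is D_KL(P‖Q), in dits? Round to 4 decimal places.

0.0606 dits

D(P‖Q) = Σ p·log₁₀(p/q).
  0.27·log₁₀(0.27/0.42) = -0.05181
  0.02·log₁₀(0.02/0.11) = -0.01481
  0.71·log₁₀(0.71/0.47) = 0.12720
D(P‖Q) = 0.0606 dits.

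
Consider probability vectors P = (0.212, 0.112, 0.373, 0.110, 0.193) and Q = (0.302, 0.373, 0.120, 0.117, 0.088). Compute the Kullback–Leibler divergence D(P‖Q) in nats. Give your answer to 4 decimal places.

0.3580 nats

D(P‖Q) = Σ p·ln(p/q).
  0.212·ln(0.212/0.302) = -0.07501
  0.112·ln(0.112/0.373) = -0.13474
  0.373·ln(0.373/0.120) = 0.42301
  0.110·ln(0.110/0.117) = -0.00679
  0.193·ln(0.193/0.088) = 0.15157
D(P‖Q) = 0.3580 nats.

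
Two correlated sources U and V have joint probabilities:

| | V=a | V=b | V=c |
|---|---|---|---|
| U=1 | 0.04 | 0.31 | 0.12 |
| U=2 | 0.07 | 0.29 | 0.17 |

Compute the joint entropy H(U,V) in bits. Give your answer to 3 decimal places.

2.298 bits

H(U,V) = −Σ p(x,y)·log₂ p(x,y) over all 6 cells.
  cell (1,a): −0.04·log₂0.04 = 0.1858
  cell (1,b): −0.31·log₂0.31 = 0.5238
  cell (1,c): −0.12·log₂0.12 = 0.3671
  cell (2,a): −0.07·log₂0.07 = 0.2686
  cell (2,b): −0.29·log₂0.29 = 0.5179
  cell (2,c): −0.17·log₂0.17 = 0.4346
Sum = 2.298 bits.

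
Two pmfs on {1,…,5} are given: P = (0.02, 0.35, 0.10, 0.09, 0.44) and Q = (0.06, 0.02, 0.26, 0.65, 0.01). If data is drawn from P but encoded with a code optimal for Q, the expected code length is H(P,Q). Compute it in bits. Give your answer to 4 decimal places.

5.2301 bits

H(P,Q) = −Σ p·log₂ q.
  −0.02·log₂(0.06) = 0.08118
  −0.35·log₂(0.02) = 1.97535
  −0.10·log₂(0.26) = 0.19434
  −0.09·log₂(0.65) = 0.05593
  −0.44·log₂(0.01) = 2.92330
H(P,Q) = 5.2301 bits.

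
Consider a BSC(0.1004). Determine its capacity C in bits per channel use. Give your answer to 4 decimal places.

Binary symmetric channel: C = 1 − h₂(ε) where h₂ is the binary entropy function.
h₂(0.1004) = −0.1004·log₂0.1004 − 0.8996·log₂0.8996 = 0.4703.
C = 1 − 0.4703 = 0.5297 bits per channel use.

0.5297 bits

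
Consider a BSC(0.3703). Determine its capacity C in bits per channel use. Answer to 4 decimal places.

0.0491 bits

Binary symmetric channel: C = 1 − h₂(ε) where h₂ is the binary entropy function.
h₂(0.3703) = −0.3703·log₂0.3703 − 0.6297·log₂0.6297 = 0.9509.
C = 1 − 0.9509 = 0.0491 bits per channel use.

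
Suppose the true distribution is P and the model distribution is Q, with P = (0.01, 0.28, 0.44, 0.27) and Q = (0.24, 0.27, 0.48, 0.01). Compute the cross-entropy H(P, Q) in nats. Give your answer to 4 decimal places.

H(P,Q) = −Σ p·ln q.
  −0.01·ln(0.24) = 0.01427
  −0.28·ln(0.27) = 0.36661
  −0.44·ln(0.48) = 0.32295
  −0.27·ln(0.01) = 1.24340
H(P,Q) = 1.9472 nats.

1.9472 nats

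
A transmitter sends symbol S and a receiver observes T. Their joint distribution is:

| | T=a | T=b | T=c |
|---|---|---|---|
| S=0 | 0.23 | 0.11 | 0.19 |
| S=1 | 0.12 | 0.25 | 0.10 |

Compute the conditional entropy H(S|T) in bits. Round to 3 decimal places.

Chain rule: H(S|T) = H(S,T) − H(T).
Marginals: p(S) = (0.5300, 0.4700), p(T) = (0.3500, 0.3600, 0.2900).
H(S,T) = 2.4924 bits; H(T) = 1.5786 bits.
H(S|T) = 2.4924 − 1.5786 = 0.914 bits.

0.914 bits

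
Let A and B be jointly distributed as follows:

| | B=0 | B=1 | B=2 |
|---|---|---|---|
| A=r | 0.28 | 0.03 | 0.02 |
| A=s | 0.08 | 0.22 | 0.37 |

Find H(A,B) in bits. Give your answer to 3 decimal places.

H(A,B) = −Σ p(x,y)·log₂ p(x,y) over all 6 cells.
  cell (r,0): −0.28·log₂0.28 = 0.5142
  cell (r,1): −0.03·log₂0.03 = 0.1518
  cell (r,2): −0.02·log₂0.02 = 0.1129
  cell (s,0): −0.08·log₂0.08 = 0.2915
  cell (s,1): −0.22·log₂0.22 = 0.4806
  cell (s,2): −0.37·log₂0.37 = 0.5307
Sum = 2.082 bits.

2.082 bits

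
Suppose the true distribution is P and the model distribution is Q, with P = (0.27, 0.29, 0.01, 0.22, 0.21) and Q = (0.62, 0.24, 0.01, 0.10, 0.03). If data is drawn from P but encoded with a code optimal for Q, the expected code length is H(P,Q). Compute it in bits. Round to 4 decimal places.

2.6429 bits

H(P,Q) = −Σ p·log₂ q.
  −0.27·log₂(0.62) = 0.18621
  −0.29·log₂(0.24) = 0.59708
  −0.01·log₂(0.01) = 0.06644
  −0.22·log₂(0.10) = 0.73082
  −0.21·log₂(0.03) = 1.06237
H(P,Q) = 2.6429 bits.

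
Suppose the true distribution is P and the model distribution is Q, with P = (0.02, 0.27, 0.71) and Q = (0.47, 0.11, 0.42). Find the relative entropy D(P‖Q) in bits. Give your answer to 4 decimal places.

D(P‖Q) = Σ p·log₂(p/q).
  0.02·log₂(0.02/0.47) = -0.09109
  0.27·log₂(0.27/0.11) = 0.34977
  0.71·log₂(0.71/0.42) = 0.53778
D(P‖Q) = 0.7965 bits.

0.7965 bits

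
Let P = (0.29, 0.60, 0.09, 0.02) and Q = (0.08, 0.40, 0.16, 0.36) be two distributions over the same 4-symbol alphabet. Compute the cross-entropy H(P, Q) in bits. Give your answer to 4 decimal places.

2.1173 bits

H(P,Q) = −Σ p·log₂ q.
  −0.29·log₂(0.08) = 1.05672
  −0.60·log₂(0.40) = 0.79316
  −0.09·log₂(0.16) = 0.23795
  −0.02·log₂(0.36) = 0.02948
H(P,Q) = 2.1173 bits.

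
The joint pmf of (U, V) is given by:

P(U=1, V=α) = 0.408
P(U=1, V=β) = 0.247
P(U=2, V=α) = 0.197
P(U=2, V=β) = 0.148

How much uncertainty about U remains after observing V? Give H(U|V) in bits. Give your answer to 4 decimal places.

0.9277 bits

Marginals: p(U) = (0.6550, 0.3450), p(V) = (0.6050, 0.3950).
H(U|V) = Σ p(V) · H(U|V=·).
  V=α: p=0.6050, H(U|V=α) = 0.9104
  V=β: p=0.3950, H(U|V=β) = 0.9542
Weighted sum = 0.9277 bits.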